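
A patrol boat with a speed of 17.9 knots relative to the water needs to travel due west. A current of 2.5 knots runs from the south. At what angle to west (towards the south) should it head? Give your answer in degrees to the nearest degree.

The current pushes perpendicular to the desired track; the heading must have a component into the current equal to 2.5 knots: 17.9 sin θ = 2.5.
sin θ = 0.1397, so θ = 8.028°.

8°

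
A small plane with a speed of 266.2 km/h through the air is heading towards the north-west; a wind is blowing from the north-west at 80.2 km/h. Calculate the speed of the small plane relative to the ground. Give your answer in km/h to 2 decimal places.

Taking east as x and north as y: velocity relative to the air = (-188.232, 188.232) km/h; the air relative to ground = (56.710, -56.710) km/h.
Velocity relative to ground = (-188.232, 188.232) + (56.710, -56.710) = (-131.522, 131.522) km/h.
Speed = |(-131.522, 131.522)| = 186.000 km/h.

186.00 km/h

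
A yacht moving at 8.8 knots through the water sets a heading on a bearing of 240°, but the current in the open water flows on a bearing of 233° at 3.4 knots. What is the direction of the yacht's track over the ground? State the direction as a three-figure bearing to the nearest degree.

238°

Taking east as x and north as y: velocity relative to the water = (-7.621, -4.400) knots; the water relative to ground = (-2.715, -2.046) knots.
Velocity relative to ground = (-7.621, -4.400) + (-2.715, -2.046) = (-10.336, -6.446) knots.
Bearing = atan2(-10.34, -6.45) = 238.05° clockwise from north.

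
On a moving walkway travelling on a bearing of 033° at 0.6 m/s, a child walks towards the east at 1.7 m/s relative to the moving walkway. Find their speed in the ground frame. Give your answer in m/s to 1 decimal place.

2.1 m/s

Taking east as x and north as y: moving walkway velocity = (0.327, 0.503) m/s; child velocity relative to moving walkway = (1.700, 0.000) m/s.
Velocity relative to ground = (0.327, 0.503) + (1.700, 0.000) = (2.027, 0.503) m/s.
Speed = |(2.027, 0.503)| = 2.088 m/s.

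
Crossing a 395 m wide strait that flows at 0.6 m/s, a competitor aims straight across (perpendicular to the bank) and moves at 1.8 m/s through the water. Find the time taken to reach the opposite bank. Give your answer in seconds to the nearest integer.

219 s

The component of the competitor's velocity perpendicular to the bank is 1.8 m/s.
The current is parallel to the bank, so it does not affect the crossing time.
Time = 395 / 1.800 = 219.444 s.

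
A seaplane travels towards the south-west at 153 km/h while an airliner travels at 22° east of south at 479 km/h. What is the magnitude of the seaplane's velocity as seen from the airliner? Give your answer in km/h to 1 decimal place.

442.2 km/h

Taking east as x and north as y: seaplane velocity = (-108.187, -108.187) km/h; airliner velocity = (179.437, -444.121) km/h.
Velocity of seaplane relative to airliner = (-108.187, -108.187) − (179.437, -444.121) = (-287.624, 335.934) km/h.
Magnitude = |(-287.624, 335.934)| = 442.243 km/h.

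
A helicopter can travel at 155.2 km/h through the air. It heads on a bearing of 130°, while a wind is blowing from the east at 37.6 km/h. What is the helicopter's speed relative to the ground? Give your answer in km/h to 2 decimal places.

128.69 km/h

Taking east as x and north as y: velocity relative to the air = (118.890, -99.761) km/h; the air relative to ground = (-37.600, 0.000) km/h.
Velocity relative to ground = (118.890, -99.761) + (-37.600, 0.000) = (81.290, -99.761) km/h.
Speed = |(81.290, -99.761)| = 128.687 km/h.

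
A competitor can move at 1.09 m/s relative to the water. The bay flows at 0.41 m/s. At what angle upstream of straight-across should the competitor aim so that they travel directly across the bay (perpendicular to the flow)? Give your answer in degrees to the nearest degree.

To cancel the current, the upstream component of the competitor's velocity must equal the flow: 1.09 sin θ = 0.41.
sin θ = 0.41 / 1.09 = 0.3761.
θ = arcsin(0.3761) = 22.095°.

22°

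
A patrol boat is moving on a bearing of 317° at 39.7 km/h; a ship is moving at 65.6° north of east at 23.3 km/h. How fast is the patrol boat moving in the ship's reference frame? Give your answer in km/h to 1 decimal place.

37.5 km/h

Taking east as x and north as y: patrol boat velocity = (-27.075, 29.035) km/h; ship velocity = (9.625, 21.219) km/h.
Velocity of patrol boat relative to ship = (-27.075, 29.035) − (9.625, 21.219) = (-36.701, 7.816) km/h.
Magnitude = |(-36.701, 7.816)| = 37.524 km/h.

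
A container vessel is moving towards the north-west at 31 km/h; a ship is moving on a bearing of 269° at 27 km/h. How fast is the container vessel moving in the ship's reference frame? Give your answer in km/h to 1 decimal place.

23.0 km/h

Taking east as x and north as y: container vessel velocity = (-21.920, 21.920) km/h; ship velocity = (-26.996, -0.471) km/h.
Velocity of container vessel relative to ship = (-21.920, 21.920) − (-26.996, -0.471) = (5.076, 22.392) km/h.
Magnitude = |(5.076, 22.392)| = 22.960 km/h.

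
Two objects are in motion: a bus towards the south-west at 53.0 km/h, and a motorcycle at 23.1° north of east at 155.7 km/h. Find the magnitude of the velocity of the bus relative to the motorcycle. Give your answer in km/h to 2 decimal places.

205.83 km/h

Taking east as x and north as y: bus velocity = (-37.477, -37.477) km/h; motorcycle velocity = (143.216, 61.087) km/h.
Velocity of bus relative to motorcycle = (-37.477, -37.477) − (143.216, 61.087) = (-180.693, -98.564) km/h.
Magnitude = |(-180.693, -98.564)| = 205.827 km/h.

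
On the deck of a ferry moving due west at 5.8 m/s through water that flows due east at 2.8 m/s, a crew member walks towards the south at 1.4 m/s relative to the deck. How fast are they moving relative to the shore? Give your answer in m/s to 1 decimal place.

3.3 m/s

In east/north components (m/s): crew member relative to ferry = (0.000, -1.400); ferry relative to water = (-5.800, 0.000); water relative to ground = (2.800, 0.000).
Sum = (-3.000, -1.400) m/s.
Speed = |(-3.000, -1.400)| = 3.311 m/s.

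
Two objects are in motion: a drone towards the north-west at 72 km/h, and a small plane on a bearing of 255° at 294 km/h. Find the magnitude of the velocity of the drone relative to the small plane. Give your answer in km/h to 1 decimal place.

Taking east as x and north as y: drone velocity = (-50.912, 50.912) km/h; small plane velocity = (-283.982, -76.093) km/h.
Velocity of drone relative to small plane = (-50.912, 50.912) − (-283.982, -76.093) = (233.071, 127.004) km/h.
Magnitude = |(233.071, 127.004)| = 265.428 km/h.

265.4 km/h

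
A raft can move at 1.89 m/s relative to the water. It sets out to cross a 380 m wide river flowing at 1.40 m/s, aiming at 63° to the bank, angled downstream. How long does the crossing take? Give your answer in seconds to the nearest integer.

226 s

The component of the raft's velocity perpendicular to the bank is 1.89 × sin 63° = 1.684 m/s.
The current is parallel to the bank, so it does not affect the crossing time.
Time = 380 / 1.684 = 225.653 s.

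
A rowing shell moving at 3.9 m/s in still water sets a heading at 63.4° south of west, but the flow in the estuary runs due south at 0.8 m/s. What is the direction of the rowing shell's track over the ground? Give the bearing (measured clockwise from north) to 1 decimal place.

202.2°

Taking east as x and north as y: velocity relative to the water = (-1.746, -3.487) m/s; the water relative to ground = (0.000, -0.800) m/s.
Velocity relative to ground = (-1.746, -3.487) + (0.000, -0.800) = (-1.746, -4.287) m/s.
Bearing = atan2(-1.75, -4.29) = 202.16° clockwise from north.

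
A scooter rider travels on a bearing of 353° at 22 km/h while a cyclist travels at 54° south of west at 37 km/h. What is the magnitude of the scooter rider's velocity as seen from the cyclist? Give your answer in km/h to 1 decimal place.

55.2 km/h

Taking east as x and north as y: scooter rider velocity = (-2.681, 21.836) km/h; cyclist velocity = (-21.748, -29.934) km/h.
Velocity of scooter rider relative to cyclist = (-2.681, 21.836) − (-21.748, -29.934) = (19.067, 51.770) km/h.
Magnitude = |(19.067, 51.770)| = 55.169 km/h.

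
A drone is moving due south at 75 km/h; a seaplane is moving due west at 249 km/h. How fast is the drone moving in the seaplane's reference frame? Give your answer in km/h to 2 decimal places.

260.05 km/h

Taking east as x and north as y: drone velocity = (0.000, -75.000) km/h; seaplane velocity = (-249.000, 0.000) km/h.
Velocity of drone relative to seaplane = (0.000, -75.000) − (-249.000, 0.000) = (249.000, -75.000) km/h.
Magnitude = |(249.000, -75.000)| = 260.050 km/h.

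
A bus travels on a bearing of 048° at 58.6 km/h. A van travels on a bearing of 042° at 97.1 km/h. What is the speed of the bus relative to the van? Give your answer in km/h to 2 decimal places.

Taking east as x and north as y: bus velocity = (43.548, 39.211) km/h; van velocity = (64.973, 72.159) km/h.
Velocity of bus relative to van = (43.548, 39.211) − (64.973, 72.159) = (-21.424, -32.948) km/h.
Magnitude = |(-21.424, -32.948)| = 39.301 km/h.

39.30 km/h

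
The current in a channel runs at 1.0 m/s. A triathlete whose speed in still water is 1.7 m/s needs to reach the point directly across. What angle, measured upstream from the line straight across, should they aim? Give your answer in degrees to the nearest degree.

To cancel the current, the upstream component of the triathlete's velocity must equal the flow: 1.7 sin θ = 1.0.
sin θ = 1.0 / 1.7 = 0.5882.
θ = arcsin(0.5882) = 36.032°.

36°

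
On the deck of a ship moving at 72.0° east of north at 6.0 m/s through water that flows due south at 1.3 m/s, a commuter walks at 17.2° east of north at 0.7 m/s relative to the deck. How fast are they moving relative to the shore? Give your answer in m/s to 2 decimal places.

In east/north components (m/s): commuter relative to ship = (0.207, 0.669); ship relative to water = (5.706, 1.854); water relative to ground = (0.000, -1.300).
Sum = (5.913, 1.223) m/s.
Speed = |(5.913, 1.223)| = 6.038 m/s.

6.04 m/s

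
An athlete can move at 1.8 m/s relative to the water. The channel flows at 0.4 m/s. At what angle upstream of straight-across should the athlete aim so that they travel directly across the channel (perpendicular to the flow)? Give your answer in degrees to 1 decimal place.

12.8°

To cancel the current, the upstream component of the athlete's velocity must equal the flow: 1.8 sin θ = 0.4.
sin θ = 0.4 / 1.8 = 0.2222.
θ = arcsin(0.2222) = 12.840°.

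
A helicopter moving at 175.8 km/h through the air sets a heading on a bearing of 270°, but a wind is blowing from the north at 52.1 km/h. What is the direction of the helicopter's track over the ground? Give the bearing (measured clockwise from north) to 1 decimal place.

253.5°

Taking east as x and north as y: velocity relative to the air = (-175.800, 0.000) km/h; the air relative to ground = (0.000, -52.100) km/h.
Velocity relative to ground = (-175.800, 0.000) + (0.000, -52.100) = (-175.800, -52.100) km/h.
Bearing = atan2(-175.80, -52.10) = 253.49° clockwise from north.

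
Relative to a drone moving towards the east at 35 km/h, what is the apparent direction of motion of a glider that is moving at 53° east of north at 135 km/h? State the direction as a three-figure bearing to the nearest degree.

Taking east as x and north as y: glider velocity = (107.816, 81.245) km/h; drone velocity = (35.000, 0.000) km/h.
Velocity of glider relative to drone = (107.816, 81.245) − (35.000, 0.000) = (72.816, 81.245) km/h.
Bearing = atan2(72.82, 81.25) = 41.87° clockwise from north.

042°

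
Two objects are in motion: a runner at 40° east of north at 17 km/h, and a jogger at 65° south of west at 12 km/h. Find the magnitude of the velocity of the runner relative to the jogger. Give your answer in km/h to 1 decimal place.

28.8 km/h

Taking east as x and north as y: runner velocity = (10.927, 13.023) km/h; jogger velocity = (-5.071, -10.876) km/h.
Velocity of runner relative to jogger = (10.927, 13.023) − (-5.071, -10.876) = (15.999, 23.898) km/h.
Magnitude = |(15.999, 23.898)| = 28.759 km/h.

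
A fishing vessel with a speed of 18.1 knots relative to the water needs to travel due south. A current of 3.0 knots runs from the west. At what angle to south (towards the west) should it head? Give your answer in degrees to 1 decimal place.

The current pushes perpendicular to the desired track; the heading must have a component into the current equal to 3.0 knots: 18.1 sin θ = 3.0.
sin θ = 0.1657, so θ = 9.541°.

9.5°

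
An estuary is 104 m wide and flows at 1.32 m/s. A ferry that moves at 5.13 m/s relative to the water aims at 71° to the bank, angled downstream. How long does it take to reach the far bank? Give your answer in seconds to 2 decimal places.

21.44 s

The component of the ferry's velocity perpendicular to the bank is 5.13 × sin 71° = 4.851 m/s.
The current is parallel to the bank, so it does not affect the crossing time.
Time = 104 / 4.851 = 21.441 s.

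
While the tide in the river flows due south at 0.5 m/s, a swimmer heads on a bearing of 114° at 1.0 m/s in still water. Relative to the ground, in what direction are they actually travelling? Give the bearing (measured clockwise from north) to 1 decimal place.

Taking east as x and north as y: velocity relative to the water = (0.914, -0.407) m/s; the water relative to ground = (0.000, -0.500) m/s.
Velocity relative to ground = (0.914, -0.407) + (0.000, -0.500) = (0.914, -0.907) m/s.
Bearing = atan2(0.91, -0.91) = 134.79° clockwise from north.

134.8°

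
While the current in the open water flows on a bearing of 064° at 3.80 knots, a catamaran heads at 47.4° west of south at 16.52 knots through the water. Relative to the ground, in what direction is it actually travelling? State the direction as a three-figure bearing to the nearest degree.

223°

Taking east as x and north as y: velocity relative to the water = (-12.160, -11.182) knots; the water relative to ground = (3.415, 1.666) knots.
Velocity relative to ground = (-12.160, -11.182) + (3.415, 1.666) = (-8.745, -9.516) knots.
Bearing = atan2(-8.74, -9.52) = 222.58° clockwise from north.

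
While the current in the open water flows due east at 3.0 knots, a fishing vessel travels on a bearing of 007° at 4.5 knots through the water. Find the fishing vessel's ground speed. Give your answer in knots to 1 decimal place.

Taking east as x and north as y: velocity relative to the water = (0.548, 4.466) knots; the water relative to ground = (3.000, 0.000) knots.
Velocity relative to ground = (0.548, 4.466) + (3.000, 0.000) = (3.548, 4.466) knots.
Speed = |(3.548, 4.466)| = 5.704 knots.

5.7 knots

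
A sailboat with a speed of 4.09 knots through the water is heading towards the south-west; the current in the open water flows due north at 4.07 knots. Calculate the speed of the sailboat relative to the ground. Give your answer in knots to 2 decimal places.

3.12 knots

Taking east as x and north as y: velocity relative to the water = (-2.892, -2.892) knots; the water relative to ground = (0.000, 4.070) knots.
Velocity relative to ground = (-2.892, -2.892) + (0.000, 4.070) = (-2.892, 1.178) knots.
Speed = |(-2.892, 1.178)| = 3.123 knots.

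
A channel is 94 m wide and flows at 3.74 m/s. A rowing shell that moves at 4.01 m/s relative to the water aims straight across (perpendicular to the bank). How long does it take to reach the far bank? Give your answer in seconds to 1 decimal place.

The component of the rowing shell's velocity perpendicular to the bank is 4.01 m/s.
The current is parallel to the bank, so it does not affect the crossing time.
Time = 94 / 4.010 = 23.441 s.

23.4 s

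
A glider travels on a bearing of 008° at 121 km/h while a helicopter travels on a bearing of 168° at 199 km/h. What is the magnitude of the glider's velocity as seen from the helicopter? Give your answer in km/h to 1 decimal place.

315.4 km/h

Taking east as x and north as y: glider velocity = (16.840, 119.822) km/h; helicopter velocity = (41.374, -194.651) km/h.
Velocity of glider relative to helicopter = (16.840, 119.822) − (41.374, -194.651) = (-24.534, 314.474) km/h.
Magnitude = |(-24.534, 314.474)| = 315.429 km/h.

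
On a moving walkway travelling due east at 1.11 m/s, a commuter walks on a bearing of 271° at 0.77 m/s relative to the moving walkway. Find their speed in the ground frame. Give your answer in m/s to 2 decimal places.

Taking east as x and north as y: moving walkway velocity = (1.110, 0.000) m/s; commuter velocity relative to moving walkway = (-0.770, 0.013) m/s.
Velocity relative to ground = (1.110, 0.000) + (-0.770, 0.013) = (0.340, 0.013) m/s.
Speed = |(0.340, 0.013)| = 0.340 m/s.

0.34 m/s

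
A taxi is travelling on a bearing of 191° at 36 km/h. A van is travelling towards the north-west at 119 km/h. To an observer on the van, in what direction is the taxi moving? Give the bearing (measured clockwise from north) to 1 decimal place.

147.1°

Taking east as x and north as y: taxi velocity = (-6.869, -35.339) km/h; van velocity = (-84.146, 84.146) km/h.
Velocity of taxi relative to van = (-6.869, -35.339) − (-84.146, 84.146) = (77.277, -119.484) km/h.
Bearing = atan2(77.28, -119.48) = 147.11° clockwise from north.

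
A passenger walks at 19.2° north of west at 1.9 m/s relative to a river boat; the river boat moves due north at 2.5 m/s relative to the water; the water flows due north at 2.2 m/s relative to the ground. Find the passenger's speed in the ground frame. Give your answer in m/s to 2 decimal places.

5.62 m/s

In east/north components (m/s): passenger relative to river boat = (-1.794, 0.625); river boat relative to water = (0.000, 2.500); water relative to ground = (0.000, 2.200).
Sum = (-1.794, 5.325) m/s.
Speed = |(-1.794, 5.325)| = 5.619 m/s.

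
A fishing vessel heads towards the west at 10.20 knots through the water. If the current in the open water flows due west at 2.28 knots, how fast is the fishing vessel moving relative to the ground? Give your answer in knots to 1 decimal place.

Taking east as x and north as y: velocity relative to the water = (-10.200, 0.000) knots; the water relative to ground = (-2.280, 0.000) knots.
Velocity relative to ground = (-10.200, 0.000) + (-2.280, 0.000) = (-12.480, 0.000) knots.
Speed = |(-12.480, 0.000)| = 12.480 knots.

12.5 knots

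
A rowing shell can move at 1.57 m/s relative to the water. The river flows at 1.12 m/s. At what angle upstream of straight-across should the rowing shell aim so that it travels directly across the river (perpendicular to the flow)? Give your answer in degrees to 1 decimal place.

To cancel the current, the upstream component of the rowing shell's velocity must equal the flow: 1.57 sin θ = 1.12.
sin θ = 1.12 / 1.57 = 0.7134.
θ = arcsin(0.7134) = 45.510°.

45.5°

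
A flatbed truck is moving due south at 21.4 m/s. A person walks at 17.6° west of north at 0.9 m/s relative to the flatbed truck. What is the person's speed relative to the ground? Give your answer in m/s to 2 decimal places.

20.54 m/s

Taking east as x and north as y: flatbed truck velocity = (0.000, -21.400) m/s; person velocity relative to flatbed truck = (-0.272, 0.858) m/s.
Velocity relative to ground = (0.000, -21.400) + (-0.272, 0.858) = (-0.272, -20.542) m/s.
Speed = |(-0.272, -20.542)| = 20.544 m/s.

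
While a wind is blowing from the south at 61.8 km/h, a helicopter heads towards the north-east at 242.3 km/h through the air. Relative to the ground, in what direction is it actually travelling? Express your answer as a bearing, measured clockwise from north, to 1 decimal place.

Taking east as x and north as y: velocity relative to the air = (171.332, 171.332) km/h; the air relative to ground = (0.000, 61.800) km/h.
Velocity relative to ground = (171.332, 171.332) + (0.000, 61.800) = (171.332, 233.132) km/h.
Bearing = atan2(171.33, 233.13) = 36.31° clockwise from north.

036.3°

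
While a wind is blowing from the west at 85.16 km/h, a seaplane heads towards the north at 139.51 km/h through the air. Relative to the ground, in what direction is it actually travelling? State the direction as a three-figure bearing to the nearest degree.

031°

Taking east as x and north as y: velocity relative to the air = (0.000, 139.510) km/h; the air relative to ground = (85.160, 0.000) km/h.
Velocity relative to ground = (0.000, 139.510) + (85.160, 0.000) = (85.160, 139.510) km/h.
Bearing = atan2(85.16, 139.51) = 31.40° clockwise from north.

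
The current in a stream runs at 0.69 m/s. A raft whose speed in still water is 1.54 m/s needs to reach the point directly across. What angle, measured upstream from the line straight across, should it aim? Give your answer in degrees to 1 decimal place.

To cancel the current, the upstream component of the raft's velocity must equal the flow: 1.54 sin θ = 0.69.
sin θ = 0.69 / 1.54 = 0.4481.
θ = arcsin(0.4481) = 26.619°.

26.6°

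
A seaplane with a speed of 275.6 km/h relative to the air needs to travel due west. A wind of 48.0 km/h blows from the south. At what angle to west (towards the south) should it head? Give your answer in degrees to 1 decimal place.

10.0°

The wind pushes perpendicular to the desired track; the heading must have a component into the wind equal to 48.0 km/h: 275.6 sin θ = 48.0.
sin θ = 0.1742, so θ = 10.030°.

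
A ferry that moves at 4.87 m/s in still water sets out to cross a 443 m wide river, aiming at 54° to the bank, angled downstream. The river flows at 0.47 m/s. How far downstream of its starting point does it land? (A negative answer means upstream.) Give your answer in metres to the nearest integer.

Perpendicular speed = 3.940 m/s; crossing time = 443 / 3.940 = 112.439 s.
Net downstream speed = 3.333 m/s.
Drift = 3.333 × 112.439 = 374.705 m (downstream).

375 m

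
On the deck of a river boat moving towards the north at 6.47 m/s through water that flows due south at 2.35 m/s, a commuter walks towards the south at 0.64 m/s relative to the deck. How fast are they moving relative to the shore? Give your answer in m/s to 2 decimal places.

In east/north components (m/s): commuter relative to river boat = (0.000, -0.640); river boat relative to water = (0.000, 6.470); water relative to ground = (0.000, -2.350).
Sum = (0.000, 3.480) m/s.
Speed = |(0.000, 3.480)| = 3.480 m/s.

3.48 m/s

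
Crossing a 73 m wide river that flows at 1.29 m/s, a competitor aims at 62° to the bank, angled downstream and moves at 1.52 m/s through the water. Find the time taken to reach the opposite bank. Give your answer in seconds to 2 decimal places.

54.39 s

The component of the competitor's velocity perpendicular to the bank is 1.52 × sin 62° = 1.342 m/s.
Only the cross-stream component determines the crossing time; the current contributes nothing perpendicular to the bank.
Time = 73 / 1.342 = 54.393 s.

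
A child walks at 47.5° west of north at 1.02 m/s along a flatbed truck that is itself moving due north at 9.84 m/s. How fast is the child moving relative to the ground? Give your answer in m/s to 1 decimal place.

Taking east as x and north as y: flatbed truck velocity = (0.000, 9.840) m/s; child velocity relative to flatbed truck = (-0.752, 0.689) m/s.
Velocity relative to ground = (0.000, 9.840) + (-0.752, 0.689) = (-0.752, 10.529) m/s.
Speed = |(-0.752, 10.529)| = 10.556 m/s.

10.6 m/s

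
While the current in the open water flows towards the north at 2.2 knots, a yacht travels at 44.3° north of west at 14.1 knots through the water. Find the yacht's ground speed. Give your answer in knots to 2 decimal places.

15.72 knots

Taking east as x and north as y: velocity relative to the water = (-10.091, 9.848) knots; the water relative to ground = (0.000, 2.200) knots.
Velocity relative to ground = (-10.091, 9.848) + (0.000, 2.200) = (-10.091, 12.048) knots.
Speed = |(-10.091, 12.048)| = 15.716 knots.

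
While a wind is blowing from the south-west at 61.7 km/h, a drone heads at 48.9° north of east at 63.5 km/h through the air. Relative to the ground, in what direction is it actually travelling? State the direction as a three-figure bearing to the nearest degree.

043°

Taking east as x and north as y: velocity relative to the air = (41.743, 47.851) km/h; the air relative to ground = (43.628, 43.628) km/h.
Velocity relative to ground = (41.743, 47.851) + (43.628, 43.628) = (85.372, 91.480) km/h.
Bearing = atan2(85.37, 91.48) = 43.02° clockwise from north.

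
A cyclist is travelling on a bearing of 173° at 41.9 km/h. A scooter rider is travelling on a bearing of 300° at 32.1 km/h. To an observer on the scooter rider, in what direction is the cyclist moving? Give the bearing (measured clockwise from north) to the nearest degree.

Taking east as x and north as y: cyclist velocity = (5.106, -41.588) km/h; scooter rider velocity = (-27.799, 16.050) km/h.
Velocity of cyclist relative to scooter rider = (5.106, -41.588) − (-27.799, 16.050) = (32.906, -57.638) km/h.
Bearing = atan2(32.91, -57.64) = 150.28° clockwise from north.

150°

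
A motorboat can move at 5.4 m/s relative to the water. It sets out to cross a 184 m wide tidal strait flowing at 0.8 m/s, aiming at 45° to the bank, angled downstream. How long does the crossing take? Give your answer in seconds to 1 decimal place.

48.2 s

The component of the motorboat's velocity perpendicular to the bank is 5.4 × sin 45° = 3.818 m/s.
The current is parallel to the bank, so it does not affect the crossing time.
Time = 184 / 3.818 = 48.188 s.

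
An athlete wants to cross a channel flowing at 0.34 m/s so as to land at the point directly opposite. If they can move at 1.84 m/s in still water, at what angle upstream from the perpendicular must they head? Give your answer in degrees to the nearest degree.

11°

To cancel the current, the upstream component of the athlete's velocity must equal the flow: 1.84 sin θ = 0.34.
sin θ = 0.34 / 1.84 = 0.1848.
θ = arcsin(0.1848) = 10.648°.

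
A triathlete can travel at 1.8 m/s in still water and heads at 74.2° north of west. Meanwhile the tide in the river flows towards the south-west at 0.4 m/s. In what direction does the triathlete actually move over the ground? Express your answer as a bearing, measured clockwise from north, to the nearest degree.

Taking east as x and north as y: velocity relative to the water = (-0.490, 1.732) m/s; the water relative to ground = (-0.283, -0.283) m/s.
Velocity relative to ground = (-0.490, 1.732) + (-0.283, -0.283) = (-0.773, 1.449) m/s.
Bearing = atan2(-0.77, 1.45) = 331.93° clockwise from north.

332°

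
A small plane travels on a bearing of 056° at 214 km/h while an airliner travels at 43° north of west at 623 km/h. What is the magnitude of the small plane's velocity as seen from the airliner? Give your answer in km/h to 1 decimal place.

Taking east as x and north as y: small plane velocity = (177.414, 119.667) km/h; airliner velocity = (-455.633, 424.885) km/h.
Velocity of small plane relative to airliner = (177.414, 119.667) − (-455.633, 424.885) = (633.047, -305.218) km/h.
Magnitude = |(633.047, -305.218)| = 702.785 km/h.

702.8 km/h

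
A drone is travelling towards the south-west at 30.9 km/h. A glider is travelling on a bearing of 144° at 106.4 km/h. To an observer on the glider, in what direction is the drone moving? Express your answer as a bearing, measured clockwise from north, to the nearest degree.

307°

Taking east as x and north as y: drone velocity = (-21.850, -21.850) km/h; glider velocity = (62.540, -86.079) km/h.
Velocity of drone relative to glider = (-21.850, -21.850) − (62.540, -86.079) = (-84.390, 64.230) km/h.
Bearing = atan2(-84.39, 64.23) = 307.28° clockwise from north.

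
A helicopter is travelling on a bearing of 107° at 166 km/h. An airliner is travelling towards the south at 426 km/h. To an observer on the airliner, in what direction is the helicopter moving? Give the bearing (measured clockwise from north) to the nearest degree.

Taking east as x and north as y: helicopter velocity = (158.747, -48.534) km/h; airliner velocity = (0.000, -426.000) km/h.
Velocity of helicopter relative to airliner = (158.747, -48.534) − (0.000, -426.000) = (158.747, 377.466) km/h.
Bearing = atan2(158.75, 377.47) = 22.81° clockwise from north.

023°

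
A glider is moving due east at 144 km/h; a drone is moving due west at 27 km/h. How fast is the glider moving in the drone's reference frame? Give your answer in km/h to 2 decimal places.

171.00 km/h

Taking east as x and north as y: glider velocity = (144.000, 0.000) km/h; drone velocity = (-27.000, 0.000) km/h.
Velocity of glider relative to drone = (144.000, 0.000) − (-27.000, 0.000) = (171.000, 0.000) km/h.
Magnitude = |(171.000, 0.000)| = 171.000 km/h.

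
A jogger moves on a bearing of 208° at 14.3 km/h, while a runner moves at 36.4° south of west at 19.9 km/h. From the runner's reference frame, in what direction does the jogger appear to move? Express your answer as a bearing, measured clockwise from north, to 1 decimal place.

095.0°

Taking east as x and north as y: jogger velocity = (-6.713, -12.626) km/h; runner velocity = (-16.017, -11.809) km/h.
Velocity of jogger relative to runner = (-6.713, -12.626) − (-16.017, -11.809) = (9.304, -0.817) km/h.
Bearing = atan2(9.30, -0.82) = 95.02° clockwise from north.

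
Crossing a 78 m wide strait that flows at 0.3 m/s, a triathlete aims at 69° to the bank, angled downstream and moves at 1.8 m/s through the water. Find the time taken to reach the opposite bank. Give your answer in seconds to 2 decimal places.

The component of the triathlete's velocity perpendicular to the bank is 1.8 × sin 69° = 1.680 m/s.
The current is parallel to the bank, so it does not affect the crossing time.
Time = 78 / 1.680 = 46.416 s.

46.42 s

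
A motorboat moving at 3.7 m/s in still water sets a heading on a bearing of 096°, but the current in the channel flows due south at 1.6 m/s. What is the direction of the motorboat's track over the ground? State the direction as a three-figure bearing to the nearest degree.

118°

Taking east as x and north as y: velocity relative to the water = (3.680, -0.387) m/s; the water relative to ground = (0.000, -1.600) m/s.
Velocity relative to ground = (3.680, -0.387) + (0.000, -1.600) = (3.680, -1.987) m/s.
Bearing = atan2(3.68, -1.99) = 118.37° clockwise from north.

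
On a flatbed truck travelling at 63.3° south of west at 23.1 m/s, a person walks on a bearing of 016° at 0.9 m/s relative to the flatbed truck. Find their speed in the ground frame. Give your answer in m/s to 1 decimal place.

Taking east as x and north as y: flatbed truck velocity = (-10.379, -20.637) m/s; person velocity relative to flatbed truck = (0.248, 0.865) m/s.
Velocity relative to ground = (-10.379, -20.637) + (0.248, 0.865) = (-10.131, -19.772) m/s.
Speed = |(-10.131, -19.772)| = 22.216 m/s.

22.2 m/s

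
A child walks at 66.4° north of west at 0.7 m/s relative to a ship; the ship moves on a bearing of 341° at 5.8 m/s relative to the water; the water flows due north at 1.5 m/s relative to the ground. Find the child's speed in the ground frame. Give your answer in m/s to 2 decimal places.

7.93 m/s

In east/north components (m/s): child relative to ship = (-0.280, 0.641); ship relative to water = (-1.888, 5.484); water relative to ground = (0.000, 1.500).
Sum = (-2.169, 7.625) m/s.
Speed = |(-2.169, 7.625)| = 7.928 m/s.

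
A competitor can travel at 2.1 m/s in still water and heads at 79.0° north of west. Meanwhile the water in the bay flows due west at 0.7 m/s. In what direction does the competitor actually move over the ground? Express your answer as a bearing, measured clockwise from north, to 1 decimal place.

331.9°

Taking east as x and north as y: velocity relative to the water = (-0.401, 2.061) m/s; the water relative to ground = (-0.700, 0.000) m/s.
Velocity relative to ground = (-0.401, 2.061) + (-0.700, 0.000) = (-1.101, 2.061) m/s.
Bearing = atan2(-1.10, 2.06) = 331.90° clockwise from north.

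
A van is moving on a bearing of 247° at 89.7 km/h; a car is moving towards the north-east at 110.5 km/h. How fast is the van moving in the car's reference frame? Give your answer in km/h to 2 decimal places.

Taking east as x and north as y: van velocity = (-82.569, -35.049) km/h; car velocity = (78.135, 78.135) km/h.
Velocity of van relative to car = (-82.569, -35.049) − (78.135, 78.135) = (-160.705, -113.184) km/h.
Magnitude = |(-160.705, -113.184)| = 196.562 km/h.

196.56 km/h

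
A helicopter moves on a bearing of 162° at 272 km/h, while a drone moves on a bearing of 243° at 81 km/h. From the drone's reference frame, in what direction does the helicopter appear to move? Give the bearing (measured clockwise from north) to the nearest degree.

Taking east as x and north as y: helicopter velocity = (84.053, -258.687) km/h; drone velocity = (-72.172, -36.773) km/h.
Velocity of helicopter relative to drone = (84.053, -258.687) − (-72.172, -36.773) = (156.224, -221.914) km/h.
Bearing = atan2(156.22, -221.91) = 144.86° clockwise from north.

145°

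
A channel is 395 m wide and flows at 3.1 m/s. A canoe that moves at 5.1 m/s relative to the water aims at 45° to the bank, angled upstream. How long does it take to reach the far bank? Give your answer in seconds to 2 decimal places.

The component of the canoe's velocity perpendicular to the bank is 5.1 × sin 45° = 3.606 m/s.
Only the cross-stream component determines the crossing time; the current contributes nothing perpendicular to the bank.
Time = 395 / 3.606 = 109.532 s.

109.53 s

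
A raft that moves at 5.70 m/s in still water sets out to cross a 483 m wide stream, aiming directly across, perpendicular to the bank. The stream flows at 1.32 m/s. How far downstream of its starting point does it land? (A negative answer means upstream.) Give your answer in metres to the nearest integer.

Perpendicular speed = 5.700 m/s; crossing time = 483 / 5.700 = 84.737 s.
Net downstream speed = 1.320 m/s.
Drift = 1.320 × 84.737 = 111.853 m (downstream).

112 m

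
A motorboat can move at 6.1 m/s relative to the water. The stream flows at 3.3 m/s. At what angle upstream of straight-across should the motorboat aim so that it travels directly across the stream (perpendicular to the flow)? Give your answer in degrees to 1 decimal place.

To cancel the current, the upstream component of the motorboat's velocity must equal the flow: 6.1 sin θ = 3.3.
sin θ = 3.3 / 6.1 = 0.5410.
θ = arcsin(0.5410) = 32.751°.

32.8°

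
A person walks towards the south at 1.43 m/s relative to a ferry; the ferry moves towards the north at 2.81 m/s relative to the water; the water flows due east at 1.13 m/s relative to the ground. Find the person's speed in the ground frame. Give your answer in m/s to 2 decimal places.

1.78 m/s

In east/north components (m/s): person relative to ferry = (0.000, -1.430); ferry relative to water = (0.000, 2.810); water relative to ground = (1.130, 0.000).
Sum = (1.130, 1.380) m/s.
Speed = |(1.130, 1.380)| = 1.784 m/s.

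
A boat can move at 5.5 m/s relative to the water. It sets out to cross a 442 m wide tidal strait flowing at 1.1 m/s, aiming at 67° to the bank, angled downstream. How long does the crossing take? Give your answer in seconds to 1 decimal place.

87.3 s

The component of the boat's velocity perpendicular to the bank is 5.5 × sin 67° = 5.063 m/s.
The flow acts along the bank and has no component across it.
Time = 442 / 5.063 = 87.304 s.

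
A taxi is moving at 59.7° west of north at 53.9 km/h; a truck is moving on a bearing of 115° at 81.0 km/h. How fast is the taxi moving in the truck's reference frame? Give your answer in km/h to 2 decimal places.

Taking east as x and north as y: taxi velocity = (-46.537, 27.194) km/h; truck velocity = (73.411, -34.232) km/h.
Velocity of taxi relative to truck = (-46.537, 27.194) − (73.411, -34.232) = (-119.948, 61.426) km/h.
Magnitude = |(-119.948, 61.426)| = 134.762 km/h.

134.76 km/h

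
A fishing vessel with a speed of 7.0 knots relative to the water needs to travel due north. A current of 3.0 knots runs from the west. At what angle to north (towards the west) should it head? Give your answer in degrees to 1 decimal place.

25.4°

The current pushes perpendicular to the desired track; the heading must have a component into the current equal to 3.0 knots: 7.0 sin θ = 3.0.
sin θ = 0.4286, so θ = 25.377°.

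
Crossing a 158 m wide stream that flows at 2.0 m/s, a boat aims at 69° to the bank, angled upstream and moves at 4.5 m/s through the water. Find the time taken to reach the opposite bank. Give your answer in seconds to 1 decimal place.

The component of the boat's velocity perpendicular to the bank is 4.5 × sin 69° = 4.201 m/s.
Only the cross-stream component determines the crossing time; the current contributes nothing perpendicular to the bank.
Time = 158 / 4.201 = 37.609 s.

37.6 s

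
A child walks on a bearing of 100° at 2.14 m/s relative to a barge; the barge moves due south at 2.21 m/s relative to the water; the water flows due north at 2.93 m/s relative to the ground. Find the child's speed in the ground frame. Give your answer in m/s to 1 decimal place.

2.1 m/s

In east/north components (m/s): child relative to barge = (2.107, -0.372); barge relative to water = (0.000, -2.210); water relative to ground = (0.000, 2.930).
Sum = (2.107, 0.348) m/s.
Speed = |(2.107, 0.348)| = 2.136 m/s.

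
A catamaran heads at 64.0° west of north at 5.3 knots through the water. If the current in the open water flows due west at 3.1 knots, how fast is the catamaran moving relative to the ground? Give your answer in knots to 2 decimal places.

8.20 knots

Taking east as x and north as y: velocity relative to the water = (-4.764, 2.323) knots; the water relative to ground = (-3.100, 0.000) knots.
Velocity relative to ground = (-4.764, 2.323) + (-3.100, 0.000) = (-7.864, 2.323) knots.
Speed = |(-7.864, 2.323)| = 8.200 knots.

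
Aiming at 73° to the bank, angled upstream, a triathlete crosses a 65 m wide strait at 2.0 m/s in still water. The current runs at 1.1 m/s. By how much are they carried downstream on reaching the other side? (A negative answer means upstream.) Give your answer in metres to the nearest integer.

Perpendicular speed = 1.913 m/s; crossing time = 65 / 1.913 = 33.985 s.
Net downstream speed = 0.515 m/s.
Drift = 0.515 × 33.985 = 17.511 m (downstream).

18 m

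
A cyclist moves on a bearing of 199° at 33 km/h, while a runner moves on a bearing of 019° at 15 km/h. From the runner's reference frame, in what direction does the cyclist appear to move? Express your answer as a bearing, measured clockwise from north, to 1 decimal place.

Taking east as x and north as y: cyclist velocity = (-10.744, -31.202) km/h; runner velocity = (4.884, 14.183) km/h.
Velocity of cyclist relative to runner = (-10.744, -31.202) − (4.884, 14.183) = (-15.627, -45.385) km/h.
Bearing = atan2(-15.63, -45.38) = 199.00° clockwise from north.

199.0°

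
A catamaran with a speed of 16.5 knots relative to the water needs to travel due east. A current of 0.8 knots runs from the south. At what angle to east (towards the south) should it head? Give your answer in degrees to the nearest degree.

The current pushes perpendicular to the desired track; the heading must have a component into the current equal to 0.8 knots: 16.5 sin θ = 0.8.
sin θ = 0.0485, so θ = 2.779°.

3°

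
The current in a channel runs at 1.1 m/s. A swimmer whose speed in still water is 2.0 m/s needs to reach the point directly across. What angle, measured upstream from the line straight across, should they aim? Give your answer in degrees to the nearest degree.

33°

To cancel the current, the upstream component of the swimmer's velocity must equal the flow: 2.0 sin θ = 1.1.
sin θ = 1.1 / 2.0 = 0.5500.
θ = arcsin(0.5500) = 33.367°.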